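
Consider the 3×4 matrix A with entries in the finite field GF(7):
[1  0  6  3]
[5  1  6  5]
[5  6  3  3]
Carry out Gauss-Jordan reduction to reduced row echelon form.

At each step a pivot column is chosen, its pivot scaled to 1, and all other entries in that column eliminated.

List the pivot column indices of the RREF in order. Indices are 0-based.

step 1: normalize row 0 (÷1) = (1, 0, 6, 3)
  row 1: subtract 5×row0 = (0, 1, 4, 4)
  row 2: subtract 5×row0 = (0, 6, 1, 2)
step 2: normalize row 1 (÷1) = (0, 1, 4, 4)
  row 2: subtract 6×row1 = (0, 0, 5, 6)
step 3: normalize row 2 (÷5) = (0, 0, 1, 4)
  row 0: subtract 6×row2 = (1, 0, 0, 0)
  row 1: subtract 4×row2 = (0, 1, 0, 2)

pivot columns: 0, 1, 2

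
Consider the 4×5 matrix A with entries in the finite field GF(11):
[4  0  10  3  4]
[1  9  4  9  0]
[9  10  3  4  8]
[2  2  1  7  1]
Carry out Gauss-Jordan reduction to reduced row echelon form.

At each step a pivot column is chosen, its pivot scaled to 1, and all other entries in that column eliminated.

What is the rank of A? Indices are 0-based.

rank = 4

pivot(0,0)=4: scale R0 → (1, 0, 8, 9, 1)
  clear (1,0): R1 −= (1)R0 → (0, 9, 7, 0, 10)
  clear (2,0): R2 −= (9)R0 → (0, 10, 8, 0, 10)
  clear (3,0): R3 −= (2)R0 → (0, 2, 7, 0, 10)
pivot(1,1)=9: scale R1 → (0, 1, 2, 0, 6)
  clear (2,1): R2 −= (10)R1 → (0, 0, 10, 0, 5)
  clear (3,1): R3 −= (2)R1 → (0, 0, 3, 0, 9)
pivot(2,2)=10: scale R2 → (0, 0, 1, 0, 6)
  clear (0,2): R0 −= (8)R2 → (1, 0, 0, 9, 8)
  clear (1,2): R1 −= (2)R2 → (0, 1, 0, 0, 5)
  clear (3,2): R3 −= (3)R2 → (0, 0, 0, 0, 2)
col 3: no nonzero at/below row 3; advance.
pivot(3,4)=2: scale R3 → (0, 0, 0, 0, 1)
  clear (0,4): R0 −= (8)R3 → (1, 0, 0, 9, 0)
  clear (1,4): R1 −= (5)R3 → (0, 1, 0, 0, 0)
  clear (2,4): R2 −= (6)R3 → (0, 0, 1, 0, 0)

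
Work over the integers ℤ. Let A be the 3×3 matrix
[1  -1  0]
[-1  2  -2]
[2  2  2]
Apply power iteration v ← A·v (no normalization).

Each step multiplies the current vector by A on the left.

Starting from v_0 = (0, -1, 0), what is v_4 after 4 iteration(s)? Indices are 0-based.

v_4 = (-3, 26, 6)

v_0 = (0, -1, 0).
v_1 = A·v_0 = (1, -2, -2).
v_2 = A·v_1 = (3, -1, -6).
v_3 = A·v_2 = (4, 7, -8).
v_4 = A·v_3 = (-3, 26, 6).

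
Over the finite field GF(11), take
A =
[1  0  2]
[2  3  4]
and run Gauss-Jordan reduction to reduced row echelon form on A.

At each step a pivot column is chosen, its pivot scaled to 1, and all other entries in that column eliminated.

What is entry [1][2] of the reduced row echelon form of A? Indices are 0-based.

M[1][2] = 0

[1] R0 /= 1  ⇒  (1, 0, 2)
     R1 -= 2·R0  ⇒  (0, 3, 0)
[2] R1 /= 3  ⇒  (0, 1, 0)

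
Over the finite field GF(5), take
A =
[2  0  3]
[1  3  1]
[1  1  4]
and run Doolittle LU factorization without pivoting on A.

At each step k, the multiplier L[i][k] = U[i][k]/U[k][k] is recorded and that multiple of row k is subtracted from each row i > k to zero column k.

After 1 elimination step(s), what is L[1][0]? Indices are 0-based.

Step 1: pivot at (0,0) is 2.
  row1 ← row1 − (3)·row0  ⇒  L[1][0]=3, U row1=(0, 3, 2)
  row2 ← row2 − (3)·row0  ⇒  L[2][0]=3, U row2=(0, 1, 0)

L[1][0] = 3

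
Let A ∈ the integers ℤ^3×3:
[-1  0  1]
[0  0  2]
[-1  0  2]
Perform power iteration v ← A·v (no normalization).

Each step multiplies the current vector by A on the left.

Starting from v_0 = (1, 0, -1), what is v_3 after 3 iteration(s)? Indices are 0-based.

v_3 = (-3, -8, -7)

v_0 = (1, 0, -1).
v_1 = A·v_0 = (-2, -2, -3).
v_2 = A·v_1 = (-1, -6, -4).
v_3 = A·v_2 = (-3, -8, -7).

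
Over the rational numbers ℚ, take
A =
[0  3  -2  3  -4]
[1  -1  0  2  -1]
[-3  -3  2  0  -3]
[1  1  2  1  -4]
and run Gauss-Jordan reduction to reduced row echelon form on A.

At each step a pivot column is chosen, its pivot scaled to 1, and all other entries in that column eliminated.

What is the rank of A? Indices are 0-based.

step 1: exchange rows 0,1
step 1: normalize row 0 (÷1) = (1, -1, 0, 2, -1)
  row 2: subtract -3×row0 = (0, -6, 2, 6, -6)
  row 3: subtract 1×row0 = (0, 2, 2, -1, -3)
step 2: normalize row 1 (÷3) = (0, 1, -2/3, 1, -4/3)
  row 0: subtract -1×row1 = (1, 0, -2/3, 3, -7/3)
  row 2: subtract -6×row1 = (0, 0, -2, 12, -14)
  row 3: subtract 2×row1 = (0, 0, 10/3, -3, -1/3)
step 3: normalize row 2 (÷-2) = (0, 0, 1, -6, 7)
  row 0: subtract -2/3×row2 = (1, 0, 0, -1, 7/3)
  row 1: subtract -2/3×row2 = (0, 1, 0, -3, 10/3)
  row 3: subtract 10/3×row2 = (0, 0, 0, 17, -71/3)
step 4: normalize row 3 (÷17) = (0, 0, 0, 1, -71/51)
  row 0: subtract -1×row3 = (1, 0, 0, 0, 16/17)
  row 1: subtract -3×row3 = (0, 1, 0, 0, -43/51)
  row 2: subtract -6×row3 = (0, 0, 1, 0, -23/17)

rank = 4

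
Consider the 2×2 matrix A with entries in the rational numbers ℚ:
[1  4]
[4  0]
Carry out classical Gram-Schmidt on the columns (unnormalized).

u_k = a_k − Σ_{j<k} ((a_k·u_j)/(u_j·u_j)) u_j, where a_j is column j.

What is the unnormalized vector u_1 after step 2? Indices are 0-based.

Step 1: u_0 = a_0 = (1, 4).
Step 2: u_1 = a_1 − (4/17)·u_0 = (64/17, -16/17).

u_1 = (64/17, -16/17)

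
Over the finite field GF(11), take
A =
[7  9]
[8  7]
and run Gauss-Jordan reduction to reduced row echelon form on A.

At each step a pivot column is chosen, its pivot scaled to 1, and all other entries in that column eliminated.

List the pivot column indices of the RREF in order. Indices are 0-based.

pivot columns: 0, 1

step 1: normalize row 0 (÷7) = (1, 6)
  row 1: subtract 8×row0 = (0, 3)
step 2: normalize row 1 (÷3) = (0, 1)
  row 0: subtract 6×row1 = (1, 0)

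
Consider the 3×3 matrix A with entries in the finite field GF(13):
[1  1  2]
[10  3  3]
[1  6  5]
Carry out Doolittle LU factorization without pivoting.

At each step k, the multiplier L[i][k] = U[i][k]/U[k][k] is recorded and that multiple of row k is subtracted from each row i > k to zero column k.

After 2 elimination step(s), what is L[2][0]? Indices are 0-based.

L[2][0] = 1

[col 0] pivot 1
  R1 -= 10*R0 → (0, 6, 9)  (L[1][0] := 10)
  R2 -= 1*R0 → (0, 5, 3)  (L[2][0] := 1)
[col 1] pivot 6
  R2 -= 3*R1 → (0, 0, 2)  (L[2][1] := 3)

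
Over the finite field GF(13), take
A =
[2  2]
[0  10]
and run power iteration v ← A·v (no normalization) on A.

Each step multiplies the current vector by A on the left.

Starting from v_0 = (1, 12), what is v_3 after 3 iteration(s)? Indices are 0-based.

v_0 = (1, 12).
v_1 = A·v_0 = (0, 3).
v_2 = A·v_1 = (6, 4).
v_3 = A·v_2 = (7, 1).

v_3 = (7, 1)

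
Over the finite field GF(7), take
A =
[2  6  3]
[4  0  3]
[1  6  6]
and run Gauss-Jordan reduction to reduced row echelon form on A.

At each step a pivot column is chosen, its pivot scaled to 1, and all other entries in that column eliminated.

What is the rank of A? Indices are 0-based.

step 1: normalize row 0 (÷2) = (1, 3, 5)
  row 1: subtract 4×row0 = (0, 2, 4)
  row 2: subtract 1×row0 = (0, 3, 1)
step 2: normalize row 1 (÷2) = (0, 1, 2)
  row 0: subtract 3×row1 = (1, 0, 6)
  row 2: subtract 3×row1 = (0, 0, 2)
step 3: normalize row 2 (÷2) = (0, 0, 1)
  row 0: subtract 6×row2 = (1, 0, 0)
  row 1: subtract 2×row2 = (0, 1, 0)

rank = 3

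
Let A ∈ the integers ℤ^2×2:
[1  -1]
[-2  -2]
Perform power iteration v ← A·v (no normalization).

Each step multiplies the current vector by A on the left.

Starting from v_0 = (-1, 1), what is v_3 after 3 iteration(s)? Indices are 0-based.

v_3 = (-6, -4)

v_0 = (-1, 1).
v_1 = A·v_0 = (-2, 0).
v_2 = A·v_1 = (-2, 4).
v_3 = A·v_2 = (-6, -4).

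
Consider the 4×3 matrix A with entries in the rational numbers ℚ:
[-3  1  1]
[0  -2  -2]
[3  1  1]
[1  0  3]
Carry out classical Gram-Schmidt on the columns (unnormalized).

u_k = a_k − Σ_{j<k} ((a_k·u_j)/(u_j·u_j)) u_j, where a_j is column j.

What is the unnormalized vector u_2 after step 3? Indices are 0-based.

u_2 = (9/19, 0, -9/19, 54/19)

Step 1: u_0 = a_0 = (-3, 0, 3, 1).
Step 2: u_1 = a_1 − (0)·u_0 = (1, -2, 1, 0).
Step 3: u_2 = a_2 − (3/19)·u_0 − (1)·u_1 = (9/19, 0, -9/19, 54/19).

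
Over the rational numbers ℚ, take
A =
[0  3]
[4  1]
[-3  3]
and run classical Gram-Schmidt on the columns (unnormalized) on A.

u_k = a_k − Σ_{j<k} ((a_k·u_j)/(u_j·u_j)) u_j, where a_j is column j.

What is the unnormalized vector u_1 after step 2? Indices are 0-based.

u_1 = (3, 9/5, 12/5)

Step 1: u_0 = a_0 = (0, 4, -3).
Step 2: u_1 = a_1 − (-1/5)·u_0 = (3, 9/5, 12/5).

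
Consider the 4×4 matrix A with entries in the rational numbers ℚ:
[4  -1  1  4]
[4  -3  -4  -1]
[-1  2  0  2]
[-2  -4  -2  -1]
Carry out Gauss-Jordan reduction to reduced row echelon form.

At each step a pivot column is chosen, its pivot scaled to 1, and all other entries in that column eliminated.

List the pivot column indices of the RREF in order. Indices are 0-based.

step 1: normalize row 0 (÷4) = (1, -1/4, 1/4, 1)
  row 1: subtract 4×row0 = (0, -2, -5, -5)
  row 2: subtract -1×row0 = (0, 7/4, 1/4, 3)
  row 3: subtract -2×row0 = (0, -9/2, -3/2, 1)
step 2: normalize row 1 (÷-2) = (0, 1, 5/2, 5/2)
  row 0: subtract -1/4×row1 = (1, 0, 7/8, 13/8)
  row 2: subtract 7/4×row1 = (0, 0, -33/8, -11/8)
  row 3: subtract -9/2×row1 = (0, 0, 39/4, 49/4)
step 3: normalize row 2 (÷-33/8) = (0, 0, 1, 1/3)
  row 0: subtract 7/8×row2 = (1, 0, 0, 4/3)
  row 1: subtract 5/2×row2 = (0, 1, 0, 5/3)
  row 3: subtract 39/4×row2 = (0, 0, 0, 9)
step 4: normalize row 3 (÷9) = (0, 0, 0, 1)
  row 0: subtract 4/3×row3 = (1, 0, 0, 0)
  row 1: subtract 5/3×row3 = (0, 1, 0, 0)
  row 2: subtract 1/3×row3 = (0, 0, 1, 0)

pivot columns: 0, 1, 2, 3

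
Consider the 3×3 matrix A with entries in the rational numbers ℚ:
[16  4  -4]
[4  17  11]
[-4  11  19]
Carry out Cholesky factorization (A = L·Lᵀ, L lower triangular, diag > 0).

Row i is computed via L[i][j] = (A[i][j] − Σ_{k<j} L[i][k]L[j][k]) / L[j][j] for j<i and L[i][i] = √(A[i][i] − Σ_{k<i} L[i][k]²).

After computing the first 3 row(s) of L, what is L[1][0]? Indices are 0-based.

L[1][0] = 1

Step 1: L[0][0] = √(16) = 4.
  L[1][0] = (4) / L[0][0] = 1.
Step 2: L[1][1] = √(16) = 4.
  L[2][0] = (-4) / L[0][0] = -1.
  L[2][1] = (12) / L[1][1] = 3.
Step 3: L[2][2] = √(9) = 3.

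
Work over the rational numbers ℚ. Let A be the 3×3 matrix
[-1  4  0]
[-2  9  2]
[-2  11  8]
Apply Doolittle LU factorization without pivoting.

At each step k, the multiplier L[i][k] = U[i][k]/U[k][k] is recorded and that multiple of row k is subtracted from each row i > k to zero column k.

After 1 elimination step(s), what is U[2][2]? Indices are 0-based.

[col 0] pivot -1
  R1 -= 2*R0 → (0, 1, 2)  (L[1][0] := 2)
  R2 -= 2*R0 → (0, 3, 8)  (L[2][0] := 2)

U[2][2] = 8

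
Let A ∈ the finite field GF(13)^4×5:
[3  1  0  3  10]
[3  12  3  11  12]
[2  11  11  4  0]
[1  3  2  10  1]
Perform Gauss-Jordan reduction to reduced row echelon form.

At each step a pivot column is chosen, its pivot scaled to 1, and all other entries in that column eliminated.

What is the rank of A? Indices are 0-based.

pivot(0,0)=3: scale R0 → (1, 9, 0, 1, 12)
  clear (1,0): R1 −= (3)R0 → (0, 11, 3, 8, 2)
  clear (2,0): R2 −= (2)R0 → (0, 6, 11, 2, 2)
  clear (3,0): R3 −= (1)R0 → (0, 7, 2, 9, 2)
pivot(1,1)=11: scale R1 → (0, 1, 5, 9, 12)
  clear (0,1): R0 −= (9)R1 → (1, 0, 7, 11, 8)
  clear (2,1): R2 −= (6)R1 → (0, 0, 7, 0, 8)
  clear (3,1): R3 −= (7)R1 → (0, 0, 6, 11, 9)
pivot(2,2)=7: scale R2 → (0, 0, 1, 0, 3)
  clear (0,2): R0 −= (7)R2 → (1, 0, 0, 11, 0)
  clear (1,2): R1 −= (5)R2 → (0, 1, 0, 9, 10)
  clear (3,2): R3 −= (6)R2 → (0, 0, 0, 11, 4)
pivot(3,3)=11: scale R3 → (0, 0, 0, 1, 11)
  clear (0,3): R0 −= (11)R3 → (1, 0, 0, 0, 9)
  clear (1,3): R1 −= (9)R3 → (0, 1, 0, 0, 2)

rank = 4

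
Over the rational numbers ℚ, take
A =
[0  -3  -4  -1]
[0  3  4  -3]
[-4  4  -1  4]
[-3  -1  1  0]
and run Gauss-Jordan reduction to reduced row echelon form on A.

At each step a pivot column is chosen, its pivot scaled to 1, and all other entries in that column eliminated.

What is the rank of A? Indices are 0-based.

rank = 4

step 1: exchange rows 0,2
step 1: normalize row 0 (÷-4) = (1, -1, 1/4, -1)
  row 3: subtract -3×row0 = (0, -4, 7/4, -3)
step 2: normalize row 1 (÷3) = (0, 1, 4/3, -1)
  row 0: subtract -1×row1 = (1, 0, 19/12, -2)
  row 2: subtract -3×row1 = (0, 0, 0, -4)
  row 3: subtract -4×row1 = (0, 0, 85/12, -7)
step 3: exchange rows 2,3
step 3: normalize row 2 (÷85/12) = (0, 0, 1, -84/85)
  row 0: subtract 19/12×row2 = (1, 0, 0, -37/85)
  row 1: subtract 4/3×row2 = (0, 1, 0, 27/85)
step 4: normalize row 3 (÷-4) = (0, 0, 0, 1)
  row 0: subtract -37/85×row3 = (1, 0, 0, 0)
  row 1: subtract 27/85×row3 = (0, 1, 0, 0)
  row 2: subtract -84/85×row3 = (0, 0, 1, 0)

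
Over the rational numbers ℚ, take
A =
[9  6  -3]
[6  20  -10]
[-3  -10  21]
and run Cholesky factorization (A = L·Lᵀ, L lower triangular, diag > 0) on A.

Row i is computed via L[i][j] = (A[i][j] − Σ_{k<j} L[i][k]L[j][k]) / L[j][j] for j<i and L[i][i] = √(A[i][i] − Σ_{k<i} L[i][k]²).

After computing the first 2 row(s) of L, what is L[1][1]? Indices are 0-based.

L[1][1] = 4

Step 1: L[0][0] = √(9) = 3.
  L[1][0] = (6) / L[0][0] = 2.
Step 2: L[1][1] = √(16) = 4.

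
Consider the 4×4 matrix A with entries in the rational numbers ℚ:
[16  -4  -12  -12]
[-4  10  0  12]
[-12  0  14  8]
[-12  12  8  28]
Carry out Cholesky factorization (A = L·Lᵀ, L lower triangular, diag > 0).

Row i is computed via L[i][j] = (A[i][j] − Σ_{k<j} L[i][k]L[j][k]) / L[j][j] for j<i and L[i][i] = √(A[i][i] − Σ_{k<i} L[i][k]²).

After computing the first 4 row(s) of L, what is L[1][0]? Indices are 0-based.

L[1][0] = -1

Step 1: L[0][0] = √(16) = 4.
  L[1][0] = (-4) / L[0][0] = -1.
Step 2: L[1][1] = √(9) = 3.
  L[2][0] = (-12) / L[0][0] = -3.
  L[2][1] = (-3) / L[1][1] = -1.
Step 3: L[2][2] = √(4) = 2.
  L[3][0] = (-12) / L[0][0] = -3.
  L[3][1] = (9) / L[1][1] = 3.
  L[3][2] = (2) / L[2][2] = 1.
Step 4: L[3][3] = √(9) = 3.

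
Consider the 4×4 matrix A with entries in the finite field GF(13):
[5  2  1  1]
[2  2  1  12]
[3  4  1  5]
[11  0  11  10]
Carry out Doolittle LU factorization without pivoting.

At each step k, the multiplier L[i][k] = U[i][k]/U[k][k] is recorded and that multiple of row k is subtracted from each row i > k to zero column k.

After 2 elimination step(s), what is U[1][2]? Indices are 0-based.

U[1][2] = 11

Step 1: pivot at (0,0) is 5.
  row1 ← row1 − (3)·row0  ⇒  L[1][0]=3, U row1=(0, 9, 11, 9)
  row2 ← row2 − (11)·row0  ⇒  L[2][0]=11, U row2=(0, 8, 3, 7)
  row3 ← row3 − (10)·row0  ⇒  L[3][0]=10, U row3=(0, 6, 1, 0)
Step 2: pivot at (1,1) is 9.
  row2 ← row2 − (11)·row1  ⇒  L[2][1]=11, U row2=(0, 0, 12, 12)
  row3 ← row3 − (5)·row1  ⇒  L[3][1]=5, U row3=(0, 0, 11, 7)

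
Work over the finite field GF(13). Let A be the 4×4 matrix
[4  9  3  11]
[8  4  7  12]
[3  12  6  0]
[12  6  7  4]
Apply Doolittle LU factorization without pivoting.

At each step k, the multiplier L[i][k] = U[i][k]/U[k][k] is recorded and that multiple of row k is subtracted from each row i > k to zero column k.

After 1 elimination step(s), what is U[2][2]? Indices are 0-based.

U[2][2] = 7

Step 1: pivot at (0,0) is 4.
  row1 ← row1 − (2)·row0  ⇒  L[1][0]=2, U row1=(0, 12, 1, 3)
  row2 ← row2 − (4)·row0  ⇒  L[2][0]=4, U row2=(0, 2, 7, 8)
  row3 ← row3 − (3)·row0  ⇒  L[3][0]=3, U row3=(0, 5, 11, 10)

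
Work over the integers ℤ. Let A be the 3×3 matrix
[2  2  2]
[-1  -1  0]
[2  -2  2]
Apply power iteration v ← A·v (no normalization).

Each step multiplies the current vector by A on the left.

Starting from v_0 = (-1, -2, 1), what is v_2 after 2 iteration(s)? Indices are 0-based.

v_2 = (6, 1, -6)

v_0 = (-1, -2, 1).
v_1 = A·v_0 = (-4, 3, 4).
v_2 = A·v_1 = (6, 1, -6).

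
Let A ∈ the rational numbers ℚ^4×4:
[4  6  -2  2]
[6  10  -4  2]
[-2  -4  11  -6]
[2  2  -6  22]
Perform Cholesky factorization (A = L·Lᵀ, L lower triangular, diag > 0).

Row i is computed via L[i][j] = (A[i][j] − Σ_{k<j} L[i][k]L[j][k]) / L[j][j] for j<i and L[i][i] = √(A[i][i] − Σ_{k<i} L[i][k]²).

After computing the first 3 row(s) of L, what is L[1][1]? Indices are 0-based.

Step 1: L[0][0] = √(4) = 2.
  L[1][0] = (6) / L[0][0] = 3.
Step 2: L[1][1] = √(1) = 1.
  L[2][0] = (-2) / L[0][0] = -1.
  L[2][1] = (-1) / L[1][1] = -1.
Step 3: L[2][2] = √(9) = 3.

L[1][1] = 1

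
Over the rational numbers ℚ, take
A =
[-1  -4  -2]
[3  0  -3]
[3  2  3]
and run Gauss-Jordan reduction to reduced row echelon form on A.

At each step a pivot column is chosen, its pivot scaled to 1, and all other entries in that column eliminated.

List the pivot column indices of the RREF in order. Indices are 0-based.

step 1: normalize row 0 (÷-1) = (1, 4, 2)
  row 1: subtract 3×row0 = (0, -12, -9)
  row 2: subtract 3×row0 = (0, -10, -3)
step 2: normalize row 1 (÷-12) = (0, 1, 3/4)
  row 0: subtract 4×row1 = (1, 0, -1)
  row 2: subtract -10×row1 = (0, 0, 9/2)
step 3: normalize row 2 (÷9/2) = (0, 0, 1)
  row 0: subtract -1×row2 = (1, 0, 0)
  row 1: subtract 3/4×row2 = (0, 1, 0)

pivot columns: 0, 1, 2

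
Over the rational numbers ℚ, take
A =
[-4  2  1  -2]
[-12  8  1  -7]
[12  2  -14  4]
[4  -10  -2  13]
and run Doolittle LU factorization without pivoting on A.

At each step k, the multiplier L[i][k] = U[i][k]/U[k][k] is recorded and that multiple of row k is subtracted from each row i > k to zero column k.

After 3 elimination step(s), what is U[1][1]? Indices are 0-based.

[col 0] pivot -4
  R1 -= 3*R0 → (0, 2, -2, -1)  (L[1][0] := 3)
  R2 -= -3*R0 → (0, 8, -11, -2)  (L[2][0] := -3)
  R3 -= -1*R0 → (0, -8, -1, 11)  (L[3][0] := -1)
[col 1] pivot 2
  R2 -= 4*R1 → (0, 0, -3, 2)  (L[2][1] := 4)
  R3 -= -4*R1 → (0, 0, -9, 7)  (L[3][1] := -4)
[col 2] pivot -3
  R3 -= 3*R2 → (0, 0, 0, 1)  (L[3][2] := 3)

U[1][1] = 2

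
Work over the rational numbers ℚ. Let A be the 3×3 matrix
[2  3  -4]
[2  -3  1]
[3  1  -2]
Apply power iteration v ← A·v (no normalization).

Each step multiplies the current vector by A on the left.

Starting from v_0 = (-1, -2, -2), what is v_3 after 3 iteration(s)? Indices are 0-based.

v_3 = (-17, 45, 15)

v_0 = (-1, -2, -2).
v_1 = A·v_0 = (0, 2, -1).
v_2 = A·v_1 = (10, -7, 4).
v_3 = A·v_2 = (-17, 45, 15).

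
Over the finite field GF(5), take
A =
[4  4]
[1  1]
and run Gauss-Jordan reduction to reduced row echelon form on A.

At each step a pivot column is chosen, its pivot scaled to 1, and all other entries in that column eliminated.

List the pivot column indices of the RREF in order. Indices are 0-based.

pivot columns: 0

[1] R0 /= 4  ⇒  (1, 1)
     R1 -= 1·R0  ⇒  (0, 0)
column 1 empty below row 1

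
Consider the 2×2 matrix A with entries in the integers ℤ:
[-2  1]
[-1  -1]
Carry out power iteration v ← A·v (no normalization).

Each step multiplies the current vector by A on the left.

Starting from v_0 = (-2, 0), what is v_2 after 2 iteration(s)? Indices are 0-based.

v_0 = (-2, 0).
v_1 = A·v_0 = (4, 2).
v_2 = A·v_1 = (-6, -6).

v_2 = (-6, -6)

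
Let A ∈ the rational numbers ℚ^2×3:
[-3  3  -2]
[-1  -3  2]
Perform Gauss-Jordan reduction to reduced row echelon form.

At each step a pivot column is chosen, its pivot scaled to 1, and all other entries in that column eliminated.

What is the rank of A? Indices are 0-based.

pivot(0,0)=-3: scale R0 → (1, -1, 2/3)
  clear (1,0): R1 −= (-1)R0 → (0, -4, 8/3)
pivot(1,1)=-4: scale R1 → (0, 1, -2/3)
  clear (0,1): R0 −= (-1)R1 → (1, 0, 0)

rank = 2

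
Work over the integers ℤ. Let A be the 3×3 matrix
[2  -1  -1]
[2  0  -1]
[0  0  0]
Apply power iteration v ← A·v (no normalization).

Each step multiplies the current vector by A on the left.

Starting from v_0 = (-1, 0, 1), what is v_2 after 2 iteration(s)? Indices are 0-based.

v_0 = (-1, 0, 1).
v_1 = A·v_0 = (-3, -3, 0).
v_2 = A·v_1 = (-3, -6, 0).

v_2 = (-3, -6, 0)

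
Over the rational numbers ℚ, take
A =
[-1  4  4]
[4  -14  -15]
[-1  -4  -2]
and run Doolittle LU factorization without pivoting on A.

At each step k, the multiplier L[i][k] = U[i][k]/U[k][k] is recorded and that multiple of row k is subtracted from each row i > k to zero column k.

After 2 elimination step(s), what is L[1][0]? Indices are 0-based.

Step 1: pivot at (0,0) is -1.
  row1 ← row1 − (-4)·row0  ⇒  L[1][0]=-4, U row1=(0, 2, 1)
  row2 ← row2 − (1)·row0  ⇒  L[2][0]=1, U row2=(0, -8, -6)
Step 2: pivot at (1,1) is 2.
  row2 ← row2 − (-4)·row1  ⇒  L[2][1]=-4, U row2=(0, 0, -2)

L[1][0] = -4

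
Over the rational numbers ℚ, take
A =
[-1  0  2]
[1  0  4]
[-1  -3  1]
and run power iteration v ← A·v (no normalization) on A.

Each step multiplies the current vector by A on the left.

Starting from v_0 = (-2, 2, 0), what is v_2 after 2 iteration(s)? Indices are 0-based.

v_2 = (-10, -14, 0)

v_0 = (-2, 2, 0).
v_1 = A·v_0 = (2, -2, -4).
v_2 = A·v_1 = (-10, -14, 0).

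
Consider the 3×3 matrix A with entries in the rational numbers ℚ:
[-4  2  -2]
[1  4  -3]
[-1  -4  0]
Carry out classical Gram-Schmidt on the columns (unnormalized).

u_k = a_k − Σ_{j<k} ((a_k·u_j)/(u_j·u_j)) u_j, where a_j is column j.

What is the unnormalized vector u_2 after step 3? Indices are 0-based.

Step 1: u_0 = a_0 = (-4, 1, -1).
Step 2: u_1 = a_1 − (0)·u_0 = (2, 4, -4).
Step 3: u_2 = a_2 − (5/18)·u_0 − (-4/9)·u_1 = (0, -3/2, -3/2).

u_2 = (0, -3/2, -3/2)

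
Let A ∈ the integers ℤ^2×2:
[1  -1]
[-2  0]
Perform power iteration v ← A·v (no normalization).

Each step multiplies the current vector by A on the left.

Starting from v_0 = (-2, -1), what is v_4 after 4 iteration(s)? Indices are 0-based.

v_4 = (-17, 14)

v_0 = (-2, -1).
v_1 = A·v_0 = (-1, 4).
v_2 = A·v_1 = (-5, 2).
v_3 = A·v_2 = (-7, 10).
v_4 = A·v_3 = (-17, 14).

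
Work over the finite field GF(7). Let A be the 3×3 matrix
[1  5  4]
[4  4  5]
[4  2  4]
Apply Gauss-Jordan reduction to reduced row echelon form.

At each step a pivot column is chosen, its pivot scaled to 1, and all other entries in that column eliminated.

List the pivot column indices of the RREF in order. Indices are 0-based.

[1] R0 /= 1  ⇒  (1, 5, 4)
     R1 -= 4·R0  ⇒  (0, 5, 3)
     R2 -= 4·R0  ⇒  (0, 3, 2)
[2] R1 /= 5  ⇒  (0, 1, 2)
     R0 -= 5·R1  ⇒  (1, 0, 1)
     R2 -= 3·R1  ⇒  (0, 0, 3)
[3] R2 /= 3  ⇒  (0, 0, 1)
     R0 -= 1·R2  ⇒  (1, 0, 0)
     R1 -= 2·R2  ⇒  (0, 1, 0)

pivot columns: 0, 1, 2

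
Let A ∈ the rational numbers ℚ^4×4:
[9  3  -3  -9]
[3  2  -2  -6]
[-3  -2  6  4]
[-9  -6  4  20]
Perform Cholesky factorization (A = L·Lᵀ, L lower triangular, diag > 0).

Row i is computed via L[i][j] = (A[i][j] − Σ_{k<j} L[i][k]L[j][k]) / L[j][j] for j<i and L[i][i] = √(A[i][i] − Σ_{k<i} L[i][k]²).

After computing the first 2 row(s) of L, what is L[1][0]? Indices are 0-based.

L[1][0] = 1

Step 1: L[0][0] = √(9) = 3.
  L[1][0] = (3) / L[0][0] = 1.
Step 2: L[1][1] = √(1) = 1.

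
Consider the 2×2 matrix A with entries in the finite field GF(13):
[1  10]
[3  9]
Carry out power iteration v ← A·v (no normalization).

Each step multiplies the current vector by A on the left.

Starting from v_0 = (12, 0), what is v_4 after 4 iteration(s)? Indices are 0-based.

v_0 = (12, 0).
v_1 = A·v_0 = (12, 10).
v_2 = A·v_1 = (8, 9).
v_3 = A·v_2 = (7, 1).
v_4 = A·v_3 = (4, 4).

v_4 = (4, 4)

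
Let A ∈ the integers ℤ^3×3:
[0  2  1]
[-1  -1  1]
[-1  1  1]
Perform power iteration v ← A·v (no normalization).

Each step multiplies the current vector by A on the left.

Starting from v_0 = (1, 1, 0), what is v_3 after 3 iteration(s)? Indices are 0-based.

v_0 = (1, 1, 0).
v_1 = A·v_0 = (2, -2, 0).
v_2 = A·v_1 = (-4, 0, -4).
v_3 = A·v_2 = (-4, 0, 0).

v_3 = (-4, 0, 0)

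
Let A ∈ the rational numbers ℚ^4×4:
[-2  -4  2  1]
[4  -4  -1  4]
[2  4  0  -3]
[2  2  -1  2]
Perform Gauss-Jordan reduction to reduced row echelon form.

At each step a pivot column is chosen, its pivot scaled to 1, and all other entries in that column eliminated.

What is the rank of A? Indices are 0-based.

rank = 4

step 1: normalize row 0 (÷-2) = (1, 2, -1, -1/2)
  row 1: subtract 4×row0 = (0, -12, 3, 6)
  row 2: subtract 2×row0 = (0, 0, 2, -2)
  row 3: subtract 2×row0 = (0, -2, 1, 3)
step 2: normalize row 1 (÷-12) = (0, 1, -1/4, -1/2)
  row 0: subtract 2×row1 = (1, 0, -1/2, 1/2)
  row 3: subtract -2×row1 = (0, 0, 1/2, 2)
step 3: normalize row 2 (÷2) = (0, 0, 1, -1)
  row 0: subtract -1/2×row2 = (1, 0, 0, 0)
  row 1: subtract -1/4×row2 = (0, 1, 0, -3/4)
  row 3: subtract 1/2×row2 = (0, 0, 0, 5/2)
step 4: normalize row 3 (÷5/2) = (0, 0, 0, 1)
  row 1: subtract -3/4×row3 = (0, 1, 0, 0)
  row 2: subtract -1×row3 = (0, 0, 1, 0)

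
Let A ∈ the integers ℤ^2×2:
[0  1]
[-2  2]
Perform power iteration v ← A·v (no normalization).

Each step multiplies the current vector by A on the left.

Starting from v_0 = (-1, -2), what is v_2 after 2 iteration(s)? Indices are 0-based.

v_0 = (-1, -2).
v_1 = A·v_0 = (-2, -2).
v_2 = A·v_1 = (-2, 0).

v_2 = (-2, 0)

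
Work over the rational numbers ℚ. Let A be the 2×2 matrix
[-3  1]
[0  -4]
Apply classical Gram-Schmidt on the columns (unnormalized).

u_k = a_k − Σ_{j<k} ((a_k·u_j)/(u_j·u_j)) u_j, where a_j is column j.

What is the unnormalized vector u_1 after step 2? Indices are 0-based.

u_1 = (0, -4)

Step 1: u_0 = a_0 = (-3, 0).
Step 2: u_1 = a_1 − (-1/3)·u_0 = (0, -4).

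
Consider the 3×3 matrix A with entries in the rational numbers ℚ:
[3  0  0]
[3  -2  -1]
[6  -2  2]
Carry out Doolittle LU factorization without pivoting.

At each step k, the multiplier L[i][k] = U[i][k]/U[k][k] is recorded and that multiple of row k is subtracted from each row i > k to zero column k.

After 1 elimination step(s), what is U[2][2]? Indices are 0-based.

U[2][2] = 2

k=0: U[0][0]=3
  eliminate (1,0): mult=1, new row 1: (0, -2, -1); set L[1][0]=1
  eliminate (2,0): mult=2, new row 2: (0, -2, 2); set L[2][0]=2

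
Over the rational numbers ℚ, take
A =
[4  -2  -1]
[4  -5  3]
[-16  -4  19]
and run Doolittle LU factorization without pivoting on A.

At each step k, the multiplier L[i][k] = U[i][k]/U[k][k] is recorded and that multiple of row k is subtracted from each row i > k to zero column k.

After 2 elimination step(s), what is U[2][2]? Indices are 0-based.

k=0: U[0][0]=4
  eliminate (1,0): mult=1, new row 1: (0, -3, 4); set L[1][0]=1
  eliminate (2,0): mult=-4, new row 2: (0, -12, 15); set L[2][0]=-4
k=1: U[1][1]=-3
  eliminate (2,1): mult=4, new row 2: (0, 0, -1); set L[2][1]=4

U[2][2] = -1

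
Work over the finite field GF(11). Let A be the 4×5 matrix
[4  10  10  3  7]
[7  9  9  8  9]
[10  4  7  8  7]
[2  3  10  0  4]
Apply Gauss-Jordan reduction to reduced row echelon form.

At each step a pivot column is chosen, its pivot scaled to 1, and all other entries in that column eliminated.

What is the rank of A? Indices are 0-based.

[1] R0 /= 4  ⇒  (1, 8, 8, 9, 10)
     R1 -= 7·R0  ⇒  (0, 8, 8, 0, 5)
     R2 -= 10·R0  ⇒  (0, 1, 4, 6, 6)
     R3 -= 2·R0  ⇒  (0, 9, 5, 4, 6)
[2] R1 /= 8  ⇒  (0, 1, 1, 0, 2)
     R0 -= 8·R1  ⇒  (1, 0, 0, 9, 5)
     R2 -= 1·R1  ⇒  (0, 0, 3, 6, 4)
     R3 -= 9·R1  ⇒  (0, 0, 7, 4, 10)
[3] R2 /= 3  ⇒  (0, 0, 1, 2, 5)
     R1 -= 1·R2  ⇒  (0, 1, 0, 9, 8)
     R3 -= 7·R2  ⇒  (0, 0, 0, 1, 8)
[4] R3 /= 1  ⇒  (0, 0, 0, 1, 8)
     R0 -= 9·R3  ⇒  (1, 0, 0, 0, 10)
     R1 -= 9·R3  ⇒  (0, 1, 0, 0, 2)
     R2 -= 2·R3  ⇒  (0, 0, 1, 0, 0)

rank = 4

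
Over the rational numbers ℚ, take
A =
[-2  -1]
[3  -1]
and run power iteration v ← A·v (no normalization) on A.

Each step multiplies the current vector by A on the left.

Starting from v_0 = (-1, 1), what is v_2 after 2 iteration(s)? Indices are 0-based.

v_2 = (2, 7)

v_0 = (-1, 1).
v_1 = A·v_0 = (1, -4).
v_2 = A·v_1 = (2, 7).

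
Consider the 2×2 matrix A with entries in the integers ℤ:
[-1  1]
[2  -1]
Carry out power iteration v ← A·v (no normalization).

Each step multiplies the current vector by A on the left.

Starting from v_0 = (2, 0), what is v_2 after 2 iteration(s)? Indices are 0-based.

v_2 = (6, -8)

v_0 = (2, 0).
v_1 = A·v_0 = (-2, 4).
v_2 = A·v_1 = (6, -8).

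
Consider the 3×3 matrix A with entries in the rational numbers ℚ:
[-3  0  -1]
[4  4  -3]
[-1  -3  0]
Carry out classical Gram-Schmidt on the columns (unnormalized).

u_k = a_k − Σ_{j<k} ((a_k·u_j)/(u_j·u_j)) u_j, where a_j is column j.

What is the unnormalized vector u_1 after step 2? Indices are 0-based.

u_1 = (57/26, 14/13, -59/26)

Step 1: u_0 = a_0 = (-3, 4, -1).
Step 2: u_1 = a_1 − (19/26)·u_0 = (57/26, 14/13, -59/26).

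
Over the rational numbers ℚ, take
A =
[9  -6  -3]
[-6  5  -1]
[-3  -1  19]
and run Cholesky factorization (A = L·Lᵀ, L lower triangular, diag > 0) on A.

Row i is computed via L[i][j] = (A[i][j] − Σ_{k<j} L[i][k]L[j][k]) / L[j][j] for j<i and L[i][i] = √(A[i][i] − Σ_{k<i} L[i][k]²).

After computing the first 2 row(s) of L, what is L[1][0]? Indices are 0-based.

L[1][0] = -2

Step 1: L[0][0] = √(9) = 3.
  L[1][0] = (-6) / L[0][0] = -2.
Step 2: L[1][1] = √(1) = 1.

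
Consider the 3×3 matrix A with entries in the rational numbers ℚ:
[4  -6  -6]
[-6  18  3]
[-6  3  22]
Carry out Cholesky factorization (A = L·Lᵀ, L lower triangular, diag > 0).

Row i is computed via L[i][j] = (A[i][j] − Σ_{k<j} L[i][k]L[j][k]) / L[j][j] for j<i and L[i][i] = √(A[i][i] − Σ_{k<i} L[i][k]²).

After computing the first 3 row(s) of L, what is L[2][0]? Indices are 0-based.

Step 1: L[0][0] = √(4) = 2.
  L[1][0] = (-6) / L[0][0] = -3.
Step 2: L[1][1] = √(9) = 3.
  L[2][0] = (-6) / L[0][0] = -3.
  L[2][1] = (-6) / L[1][1] = -2.
Step 3: L[2][2] = √(9) = 3.

L[2][0] = -3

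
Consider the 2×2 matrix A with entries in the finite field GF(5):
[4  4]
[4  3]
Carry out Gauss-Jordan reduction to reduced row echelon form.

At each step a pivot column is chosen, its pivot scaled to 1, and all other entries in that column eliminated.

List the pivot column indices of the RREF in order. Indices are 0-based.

pivot columns: 0, 1

[1] R0 /= 4  ⇒  (1, 1)
     R1 -= 4·R0  ⇒  (0, 4)
[2] R1 /= 4  ⇒  (0, 1)
     R0 -= 1·R1  ⇒  (1, 0)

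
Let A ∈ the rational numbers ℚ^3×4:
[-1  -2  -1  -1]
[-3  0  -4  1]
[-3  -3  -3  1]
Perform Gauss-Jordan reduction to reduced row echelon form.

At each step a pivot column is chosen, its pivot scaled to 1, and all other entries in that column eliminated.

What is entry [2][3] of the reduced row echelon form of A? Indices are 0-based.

[1] R0 /= -1  ⇒  (1, 2, 1, 1)
     R1 -= -3·R0  ⇒  (0, 6, -1, 4)
     R2 -= -3·R0  ⇒  (0, 3, 0, 4)
[2] R1 /= 6  ⇒  (0, 1, -1/6, 2/3)
     R0 -= 2·R1  ⇒  (1, 0, 4/3, -1/3)
     R2 -= 3·R1  ⇒  (0, 0, 1/2, 2)
[3] R2 /= 1/2  ⇒  (0, 0, 1, 4)
     R0 -= 4/3·R2  ⇒  (1, 0, 0, -17/3)
     R1 -= -1/6·R2  ⇒  (0, 1, 0, 4/3)

M[2][3] = 4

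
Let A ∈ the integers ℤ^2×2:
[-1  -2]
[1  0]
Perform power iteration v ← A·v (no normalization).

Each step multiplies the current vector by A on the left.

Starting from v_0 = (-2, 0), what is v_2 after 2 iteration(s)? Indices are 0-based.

v_2 = (2, 2)

v_0 = (-2, 0).
v_1 = A·v_0 = (2, -2).
v_2 = A·v_1 = (2, 2).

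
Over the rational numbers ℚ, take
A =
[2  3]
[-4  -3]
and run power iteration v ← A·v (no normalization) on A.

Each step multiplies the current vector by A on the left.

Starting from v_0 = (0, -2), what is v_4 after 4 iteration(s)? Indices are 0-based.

v_0 = (0, -2).
v_1 = A·v_0 = (-6, 6).
v_2 = A·v_1 = (6, 6).
v_3 = A·v_2 = (30, -42).
v_4 = A·v_3 = (-66, 6).

v_4 = (-66, 6)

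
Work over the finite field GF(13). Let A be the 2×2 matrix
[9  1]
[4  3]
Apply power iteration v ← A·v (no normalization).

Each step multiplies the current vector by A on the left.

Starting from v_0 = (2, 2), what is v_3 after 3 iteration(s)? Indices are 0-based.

v_3 = (9, 11)

v_0 = (2, 2).
v_1 = A·v_0 = (7, 1).
v_2 = A·v_1 = (12, 5).
v_3 = A·v_2 = (9, 11).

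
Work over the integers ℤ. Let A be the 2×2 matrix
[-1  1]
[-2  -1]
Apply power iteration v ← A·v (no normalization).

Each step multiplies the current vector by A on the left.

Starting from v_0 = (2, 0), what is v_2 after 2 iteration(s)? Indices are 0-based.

v_2 = (-2, 8)

v_0 = (2, 0).
v_1 = A·v_0 = (-2, -4).
v_2 = A·v_1 = (-2, 8).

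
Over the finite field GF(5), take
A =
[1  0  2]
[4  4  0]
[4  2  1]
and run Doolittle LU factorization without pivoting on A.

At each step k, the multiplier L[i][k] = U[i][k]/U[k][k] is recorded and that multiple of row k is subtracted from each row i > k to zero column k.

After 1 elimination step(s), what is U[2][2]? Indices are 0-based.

k=0: U[0][0]=1
  eliminate (1,0): mult=4, new row 1: (0, 4, 2); set L[1][0]=4
  eliminate (2,0): mult=4, new row 2: (0, 2, 3); set L[2][0]=4

U[2][2] = 3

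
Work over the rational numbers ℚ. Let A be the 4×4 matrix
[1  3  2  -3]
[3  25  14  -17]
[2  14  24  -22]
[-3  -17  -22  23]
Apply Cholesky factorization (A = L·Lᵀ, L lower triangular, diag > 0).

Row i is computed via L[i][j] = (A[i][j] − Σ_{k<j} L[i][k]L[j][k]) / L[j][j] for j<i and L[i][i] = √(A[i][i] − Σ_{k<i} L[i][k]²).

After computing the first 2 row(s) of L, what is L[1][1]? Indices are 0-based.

Step 1: L[0][0] = √(1) = 1.
  L[1][0] = (3) / L[0][0] = 3.
Step 2: L[1][1] = √(16) = 4.

L[1][1] = 4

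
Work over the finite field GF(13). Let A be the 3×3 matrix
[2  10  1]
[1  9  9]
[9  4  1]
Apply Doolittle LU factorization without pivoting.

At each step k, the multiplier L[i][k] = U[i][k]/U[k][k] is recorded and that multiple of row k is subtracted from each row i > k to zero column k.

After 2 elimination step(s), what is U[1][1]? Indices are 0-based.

Step 1: pivot at (0,0) is 2.
  row1 ← row1 − (7)·row0  ⇒  L[1][0]=7, U row1=(0, 4, 2)
  row2 ← row2 − (11)·row0  ⇒  L[2][0]=11, U row2=(0, 11, 3)
Step 2: pivot at (1,1) is 4.
  row2 ← row2 − (6)·row1  ⇒  L[2][1]=6, U row2=(0, 0, 4)

U[1][1] = 4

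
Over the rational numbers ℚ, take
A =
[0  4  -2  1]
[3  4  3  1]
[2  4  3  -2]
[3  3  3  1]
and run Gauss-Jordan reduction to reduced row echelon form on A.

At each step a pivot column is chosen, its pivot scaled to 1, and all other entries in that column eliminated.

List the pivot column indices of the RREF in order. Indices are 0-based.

pivot columns: 0, 1, 2, 3

pivot(0,0): swap R0↔R1
pivot(0,0)=3: scale R0 → (1, 4/3, 1, 1/3)
  clear (2,0): R2 −= (2)R0 → (0, 4/3, 1, -8/3)
  clear (3,0): R3 −= (3)R0 → (0, -1, 0, 0)
pivot(1,1)=4: scale R1 → (0, 1, -1/2, 1/4)
  clear (0,1): R0 −= (4/3)R1 → (1, 0, 5/3, 0)
  clear (2,1): R2 −= (4/3)R1 → (0, 0, 5/3, -3)
  clear (3,1): R3 −= (-1)R1 → (0, 0, -1/2, 1/4)
pivot(2,2)=5/3: scale R2 → (0, 0, 1, -9/5)
  clear (0,2): R0 −= (5/3)R2 → (1, 0, 0, 3)
  clear (1,2): R1 −= (-1/2)R2 → (0, 1, 0, -13/20)
  clear (3,2): R3 −= (-1/2)R2 → (0, 0, 0, -13/20)
pivot(3,3)=-13/20: scale R3 → (0, 0, 0, 1)
  clear (0,3): R0 −= (3)R3 → (1, 0, 0, 0)
  clear (1,3): R1 −= (-13/20)R3 → (0, 1, 0, 0)
  clear (2,3): R2 −= (-9/5)R3 → (0, 0, 1, 0)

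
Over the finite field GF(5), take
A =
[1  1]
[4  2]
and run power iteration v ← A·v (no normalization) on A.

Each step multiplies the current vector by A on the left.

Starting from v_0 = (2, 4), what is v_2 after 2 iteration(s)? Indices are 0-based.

v_0 = (2, 4).
v_1 = A·v_0 = (1, 1).
v_2 = A·v_1 = (2, 1).

v_2 = (2, 1)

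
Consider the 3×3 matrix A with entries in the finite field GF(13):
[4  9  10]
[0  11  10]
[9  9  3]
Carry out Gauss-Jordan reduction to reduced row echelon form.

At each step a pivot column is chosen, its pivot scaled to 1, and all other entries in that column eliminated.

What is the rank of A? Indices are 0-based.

rank = 3

step 1: normalize row 0 (÷4) = (1, 12, 9)
  row 2: subtract 9×row0 = (0, 5, 0)
step 2: normalize row 1 (÷11) = (0, 1, 8)
  row 0: subtract 12×row1 = (1, 0, 4)
  row 2: subtract 5×row1 = (0, 0, 12)
step 3: normalize row 2 (÷12) = (0, 0, 1)
  row 0: subtract 4×row2 = (1, 0, 0)
  row 1: subtract 8×row2 = (0, 1, 0)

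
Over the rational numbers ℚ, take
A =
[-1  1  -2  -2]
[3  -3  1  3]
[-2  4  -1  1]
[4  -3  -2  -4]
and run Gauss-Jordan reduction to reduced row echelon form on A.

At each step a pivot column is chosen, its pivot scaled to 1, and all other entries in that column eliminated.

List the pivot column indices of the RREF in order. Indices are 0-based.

step 1: normalize row 0 (÷-1) = (1, -1, 2, 2)
  row 1: subtract 3×row0 = (0, 0, -5, -3)
  row 2: subtract -2×row0 = (0, 2, 3, 5)
  row 3: subtract 4×row0 = (0, 1, -10, -12)
step 2: exchange rows 1,2
step 2: normalize row 1 (÷2) = (0, 1, 3/2, 5/2)
  row 0: subtract -1×row1 = (1, 0, 7/2, 9/2)
  row 3: subtract 1×row1 = (0, 0, -23/2, -29/2)
step 3: normalize row 2 (÷-5) = (0, 0, 1, 3/5)
  row 0: subtract 7/2×row2 = (1, 0, 0, 12/5)
  row 1: subtract 3/2×row2 = (0, 1, 0, 8/5)
  row 3: subtract -23/2×row2 = (0, 0, 0, -38/5)
step 4: normalize row 3 (÷-38/5) = (0, 0, 0, 1)
  row 0: subtract 12/5×row3 = (1, 0, 0, 0)
  row 1: subtract 8/5×row3 = (0, 1, 0, 0)
  row 2: subtract 3/5×row3 = (0, 0, 1, 0)

pivot columns: 0, 1, 2, 3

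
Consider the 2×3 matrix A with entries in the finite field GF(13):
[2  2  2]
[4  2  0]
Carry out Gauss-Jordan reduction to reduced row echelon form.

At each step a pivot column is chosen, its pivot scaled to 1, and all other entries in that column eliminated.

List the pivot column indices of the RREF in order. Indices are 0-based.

[1] R0 /= 2  ⇒  (1, 1, 1)
     R1 -= 4·R0  ⇒  (0, 11, 9)
[2] R1 /= 11  ⇒  (0, 1, 2)
     R0 -= 1·R1  ⇒  (1, 0, 12)

pivot columns: 0, 1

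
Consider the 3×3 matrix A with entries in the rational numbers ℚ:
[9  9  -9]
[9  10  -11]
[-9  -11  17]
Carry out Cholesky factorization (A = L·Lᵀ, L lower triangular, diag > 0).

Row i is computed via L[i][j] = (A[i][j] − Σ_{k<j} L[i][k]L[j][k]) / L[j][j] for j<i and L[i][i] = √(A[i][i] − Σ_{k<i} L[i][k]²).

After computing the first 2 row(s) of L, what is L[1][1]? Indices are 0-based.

L[1][1] = 1

Step 1: L[0][0] = √(9) = 3.
  L[1][0] = (9) / L[0][0] = 3.
Step 2: L[1][1] = √(1) = 1.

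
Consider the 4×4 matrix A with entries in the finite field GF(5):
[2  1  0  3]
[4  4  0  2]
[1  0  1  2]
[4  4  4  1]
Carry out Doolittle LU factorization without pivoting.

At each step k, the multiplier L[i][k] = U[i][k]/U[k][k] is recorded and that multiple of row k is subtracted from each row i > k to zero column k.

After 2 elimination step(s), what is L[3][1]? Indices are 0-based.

L[3][1] = 1

[col 0] pivot 2
  R1 -= 2*R0 → (0, 2, 0, 1)  (L[1][0] := 2)
  R2 -= 3*R0 → (0, 2, 1, 3)  (L[2][0] := 3)
  R3 -= 2*R0 → (0, 2, 4, 0)  (L[3][0] := 2)
[col 1] pivot 2
  R2 -= 1*R1 → (0, 0, 1, 2)  (L[2][1] := 1)
  R3 -= 1*R1 → (0, 0, 4, 4)  (L[3][1] := 1)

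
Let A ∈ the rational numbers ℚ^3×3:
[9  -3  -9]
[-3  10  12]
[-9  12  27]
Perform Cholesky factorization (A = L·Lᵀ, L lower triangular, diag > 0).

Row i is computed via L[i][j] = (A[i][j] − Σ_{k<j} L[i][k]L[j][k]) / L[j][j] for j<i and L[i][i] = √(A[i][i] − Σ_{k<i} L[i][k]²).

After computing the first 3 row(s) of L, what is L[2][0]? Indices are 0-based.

L[2][0] = -3

Step 1: L[0][0] = √(9) = 3.
  L[1][0] = (-3) / L[0][0] = -1.
Step 2: L[1][1] = √(9) = 3.
  L[2][0] = (-9) / L[0][0] = -3.
  L[2][1] = (9) / L[1][1] = 3.
Step 3: L[2][2] = √(9) = 3.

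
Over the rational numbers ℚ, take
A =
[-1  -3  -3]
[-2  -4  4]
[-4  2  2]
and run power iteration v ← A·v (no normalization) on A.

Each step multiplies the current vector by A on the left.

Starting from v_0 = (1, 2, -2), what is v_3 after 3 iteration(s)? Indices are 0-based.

v_0 = (1, 2, -2).
v_1 = A·v_0 = (-1, -18, -4).
v_2 = A·v_1 = (67, 58, -40).
v_3 = A·v_2 = (-121, -526, -232).

v_3 = (-121, -526, -232)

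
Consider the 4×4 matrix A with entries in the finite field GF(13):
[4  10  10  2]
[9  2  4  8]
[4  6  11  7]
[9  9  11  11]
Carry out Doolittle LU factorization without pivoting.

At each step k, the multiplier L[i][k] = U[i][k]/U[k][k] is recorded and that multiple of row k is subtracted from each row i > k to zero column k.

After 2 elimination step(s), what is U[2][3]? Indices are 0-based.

k=0: U[0][0]=4
  eliminate (1,0): mult=12, new row 1: (0, 12, 1, 10); set L[1][0]=12
  eliminate (2,0): mult=1, new row 2: (0, 9, 1, 5); set L[2][0]=1
  eliminate (3,0): mult=12, new row 3: (0, 6, 8, 0); set L[3][0]=12
k=1: U[1][1]=12
  eliminate (2,1): mult=4, new row 2: (0, 0, 10, 4); set L[2][1]=4
  eliminate (3,1): mult=7, new row 3: (0, 0, 1, 8); set L[3][1]=7

U[2][3] = 4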